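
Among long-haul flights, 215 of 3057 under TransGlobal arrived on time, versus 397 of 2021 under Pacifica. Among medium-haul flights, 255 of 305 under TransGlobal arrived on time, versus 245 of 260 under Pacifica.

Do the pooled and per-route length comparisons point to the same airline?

Yes

Long-haul: TransGlobal 215/3057 = 7.0%, Pacifica 397/2021 = 19.6% → Pacifica
Medium-haul: TransGlobal 255/305 = 83.6%, Pacifica 245/260 = 94.2% → Pacifica
Overall: TransGlobal 470/3362 = 14.0%, Pacifica 642/2281 = 28.1% → Pacifica
Pacifica wins overall and in every route group — no reversal.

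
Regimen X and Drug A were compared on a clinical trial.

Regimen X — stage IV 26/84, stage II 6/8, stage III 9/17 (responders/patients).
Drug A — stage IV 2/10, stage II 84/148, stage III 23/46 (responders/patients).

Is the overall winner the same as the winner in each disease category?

Stage IV: Regimen X 26/84 = 31.0%, Drug A 2/10 = 20.0% → Regimen X
Stage II: Regimen X 6/8 = 75.0%, Drug A 84/148 = 56.8% → Regimen X
Stage III: Regimen X 9/17 = 52.9%, Drug A 23/46 = 50.0% → Regimen X
Overall: Regimen X 41/109 = 37.6%, Drug A 109/204 = 53.4% → Drug A
Regimen X wins each disease group but Drug A wins overall — the comparison reverses. Regimen X's patients skew toward stage IV, which has a lower base rate.

No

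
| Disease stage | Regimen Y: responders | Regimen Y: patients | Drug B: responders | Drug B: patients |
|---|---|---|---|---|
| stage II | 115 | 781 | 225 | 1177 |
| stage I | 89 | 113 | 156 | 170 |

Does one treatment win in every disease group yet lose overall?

Stage II: Regimen Y 115/781 = 14.7%, Drug B 225/1177 = 19.1% → Drug B
Stage I: Regimen Y 89/113 = 78.8%, Drug B 156/170 = 91.8% → Drug B
Overall: Regimen Y 204/894 = 22.8%, Drug B 381/1347 = 28.3% → Drug B
Drug B wins overall and in every disease group — no reversal.

No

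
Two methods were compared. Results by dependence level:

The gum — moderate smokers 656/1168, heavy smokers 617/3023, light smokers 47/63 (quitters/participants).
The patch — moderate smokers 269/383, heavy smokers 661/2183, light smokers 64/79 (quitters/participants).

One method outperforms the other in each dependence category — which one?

the patch

Moderate smokers: the gum 656/1168 = 56.2%, the patch 269/383 = 70.2% → the patch
Heavy smokers: the gum 617/3023 = 20.4%, the patch 661/2183 = 30.3% → the patch
Light smokers: the gum 47/63 = 74.6%, the patch 64/79 = 81.0% → the patch
The patch has the higher rate in all 3 groups.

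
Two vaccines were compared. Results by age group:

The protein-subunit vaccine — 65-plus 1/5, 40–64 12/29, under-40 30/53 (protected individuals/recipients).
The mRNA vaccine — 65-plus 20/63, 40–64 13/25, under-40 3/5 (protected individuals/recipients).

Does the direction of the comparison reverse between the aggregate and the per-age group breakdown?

65-plus: the protein-subunit vaccine 1/5 = 20.0%, the mRNA vaccine 20/63 = 31.7% → the mRNA vaccine
40–64: the protein-subunit vaccine 12/29 = 41.4%, the mRNA vaccine 13/25 = 52.0% → the mRNA vaccine
Under-40: the protein-subunit vaccine 30/53 = 56.6%, the mRNA vaccine 3/5 = 60.0% → the mRNA vaccine
Overall: the protein-subunit vaccine 43/87 = 49.4%, the mRNA vaccine 36/93 = 38.7% → the protein-subunit vaccine
The mRNA vaccine wins each age group but the protein-subunit vaccine wins overall — the comparison reverses. The mRNA vaccine's recipients skew toward 65-plus, which has a lower base rate.

Yes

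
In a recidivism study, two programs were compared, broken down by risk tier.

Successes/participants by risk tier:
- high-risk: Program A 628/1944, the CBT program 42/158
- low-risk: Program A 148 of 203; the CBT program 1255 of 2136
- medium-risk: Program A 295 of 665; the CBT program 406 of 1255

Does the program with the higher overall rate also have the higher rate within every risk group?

High-risk: Program A 628/1944 = 32.3%, the CBT program 42/158 = 26.6% → Program A
Low-risk: Program A 148/203 = 72.9%, the CBT program 1255/2136 = 58.8% → Program A
Medium-risk: Program A 295/665 = 44.4%, the CBT program 406/1255 = 32.4% → Program A
Overall: Program A 1071/2812 = 38.1%, the CBT program 1703/3549 = 48.0% → the CBT program
Program A wins each risk group but the CBT program wins overall — the comparison reverses. Program A's participants skew toward high-risk, which has a lower base rate.

No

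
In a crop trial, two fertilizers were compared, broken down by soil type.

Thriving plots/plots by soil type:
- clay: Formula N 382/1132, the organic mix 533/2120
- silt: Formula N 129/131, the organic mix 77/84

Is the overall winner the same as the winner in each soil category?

Clay: Formula N 382/1132 = 33.7%, the organic mix 533/2120 = 25.1% → Formula N
Silt: Formula N 129/131 = 98.5%, the organic mix 77/84 = 91.7% → Formula N
Overall: Formula N 511/1263 = 40.5%, the organic mix 610/2204 = 27.7% → Formula N
Formula N wins overall and in every soil group — no reversal.

Yes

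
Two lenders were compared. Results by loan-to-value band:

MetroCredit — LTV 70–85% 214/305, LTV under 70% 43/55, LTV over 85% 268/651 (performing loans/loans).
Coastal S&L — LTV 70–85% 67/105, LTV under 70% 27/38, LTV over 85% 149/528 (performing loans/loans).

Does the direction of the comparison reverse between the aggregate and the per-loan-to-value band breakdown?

LTV 70–85%: MetroCredit 214/305 = 70.2%, Coastal S&L 67/105 = 63.8% → MetroCredit
LTV under 70%: MetroCredit 43/55 = 78.2%, Coastal S&L 27/38 = 71.1% → MetroCredit
LTV over 85%: MetroCredit 268/651 = 41.2%, Coastal S&L 149/528 = 28.2% → MetroCredit
Overall: MetroCredit 525/1011 = 51.9%, Coastal S&L 243/671 = 36.2% → MetroCredit
MetroCredit wins overall and in every loan-to-value group — no reversal.

No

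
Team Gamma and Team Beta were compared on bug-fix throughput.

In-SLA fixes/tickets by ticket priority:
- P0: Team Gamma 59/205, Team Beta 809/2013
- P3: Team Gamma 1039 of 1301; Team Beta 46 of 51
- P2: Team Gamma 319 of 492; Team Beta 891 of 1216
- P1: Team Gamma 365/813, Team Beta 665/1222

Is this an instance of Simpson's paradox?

P0: Team Gamma 59/205 = 28.8%, Team Beta 809/2013 = 40.2% → Team Beta
P3: Team Gamma 1039/1301 = 79.9%, Team Beta 46/51 = 90.2% → Team Beta
P2: Team Gamma 319/492 = 64.8%, Team Beta 891/1216 = 73.3% → Team Beta
P1: Team Gamma 365/813 = 44.9%, Team Beta 665/1222 = 54.4% → Team Beta
Overall: Team Gamma 1782/2811 = 63.4%, Team Beta 2411/4502 = 53.6% → Team Gamma
Team Beta wins each ticket group but Team Gamma wins overall — the comparison reverses. Team Beta's tickets skew toward P0, which has a lower base rate.

Yes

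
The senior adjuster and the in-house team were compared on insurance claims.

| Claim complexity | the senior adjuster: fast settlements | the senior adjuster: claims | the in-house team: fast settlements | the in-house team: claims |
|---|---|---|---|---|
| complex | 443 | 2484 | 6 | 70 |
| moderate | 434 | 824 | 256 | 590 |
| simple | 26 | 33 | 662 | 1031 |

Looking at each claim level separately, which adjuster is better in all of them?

the senior adjuster

Complex: the senior adjuster 443/2484 = 17.8%, the in-house team 6/70 = 8.6% → the senior adjuster
Moderate: the senior adjuster 434/824 = 52.7%, the in-house team 256/590 = 43.4% → the senior adjuster
Simple: the senior adjuster 26/33 = 78.8%, the in-house team 662/1031 = 64.2% → the senior adjuster
The senior adjuster has the higher rate in all 3 groups.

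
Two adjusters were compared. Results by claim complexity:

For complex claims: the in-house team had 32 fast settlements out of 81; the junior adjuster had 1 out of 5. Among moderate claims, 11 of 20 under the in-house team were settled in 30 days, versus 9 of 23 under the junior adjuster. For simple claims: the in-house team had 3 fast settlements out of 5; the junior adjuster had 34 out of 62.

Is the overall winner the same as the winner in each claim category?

No

Complex: the in-house team 32/81 = 39.5%, the junior adjuster 1/5 = 20.0% → the in-house team
Moderate: the in-house team 11/20 = 55.0%, the junior adjuster 9/23 = 39.1% → the in-house team
Simple: the in-house team 3/5 = 60.0%, the junior adjuster 34/62 = 54.8% → the in-house team
Overall: the in-house team 46/106 = 43.4%, the junior adjuster 44/90 = 48.9% → the junior adjuster
The in-house team wins each claim group but the junior adjuster wins overall — the comparison reverses. The in-house team's claims skew toward complex, which has a lower base rate.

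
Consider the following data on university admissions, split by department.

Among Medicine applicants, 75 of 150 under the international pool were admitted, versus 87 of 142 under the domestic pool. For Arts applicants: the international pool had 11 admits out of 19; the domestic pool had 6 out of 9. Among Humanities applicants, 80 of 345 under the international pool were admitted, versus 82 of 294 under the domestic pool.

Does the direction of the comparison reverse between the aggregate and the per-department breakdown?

Medicine: the international pool 75/150 = 50.0%, the domestic pool 87/142 = 61.3% → the domestic pool
Arts: the international pool 11/19 = 57.9%, the domestic pool 6/9 = 66.7% → the domestic pool
Humanities: the international pool 80/345 = 23.2%, the domestic pool 82/294 = 27.9% → the domestic pool
Overall: the international pool 166/514 = 32.3%, the domestic pool 175/445 = 39.3% → the domestic pool
The domestic pool wins overall and in every department group — no reversal.

No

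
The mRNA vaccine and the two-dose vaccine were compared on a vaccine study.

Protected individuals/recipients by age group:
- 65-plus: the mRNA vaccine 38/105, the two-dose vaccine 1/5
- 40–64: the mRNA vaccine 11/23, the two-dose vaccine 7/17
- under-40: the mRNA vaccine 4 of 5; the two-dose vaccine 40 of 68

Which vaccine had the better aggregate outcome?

65-plus: the mRNA vaccine 38/105 = 36.2%, the two-dose vaccine 1/5 = 20.0% → the mRNA vaccine
40–64: the mRNA vaccine 11/23 = 47.8%, the two-dose vaccine 7/17 = 41.2% → the mRNA vaccine
Under-40: the mRNA vaccine 4/5 = 80.0%, the two-dose vaccine 40/68 = 58.8% → the mRNA vaccine
Overall: the mRNA vaccine 53/133 = 39.8%, the two-dose vaccine 48/90 = 53.3% → the two-dose vaccine
(The mRNA vaccine wins every age group but the two-dose vaccine wins overall — the mRNA vaccine's recipients skew toward the low-rate 65-plus group.)

the two-dose vaccine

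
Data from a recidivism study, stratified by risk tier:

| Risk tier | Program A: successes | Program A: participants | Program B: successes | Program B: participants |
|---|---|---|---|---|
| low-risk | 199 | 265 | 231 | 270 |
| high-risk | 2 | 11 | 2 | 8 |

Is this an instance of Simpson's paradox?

No

Low-risk: Program A 199/265 = 75.1%, Program B 231/270 = 85.6% → Program B
High-risk: Program A 2/11 = 18.2%, Program B 2/8 = 25.0% → Program B
Overall: Program A 201/276 = 72.8%, Program B 233/278 = 83.8% → Program B
Program B wins overall and in every risk group — no reversal.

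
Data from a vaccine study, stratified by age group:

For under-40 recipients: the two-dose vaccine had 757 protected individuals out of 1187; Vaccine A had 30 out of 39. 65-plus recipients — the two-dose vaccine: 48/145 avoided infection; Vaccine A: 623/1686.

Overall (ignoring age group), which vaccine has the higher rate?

Under-40: the two-dose vaccine 757/1187 = 63.8%, Vaccine A 30/39 = 76.9% → Vaccine A
65-plus: the two-dose vaccine 48/145 = 33.1%, Vaccine A 623/1686 = 37.0% → Vaccine A
Overall: the two-dose vaccine 805/1332 = 60.4%, Vaccine A 653/1725 = 37.9% → the two-dose vaccine
(Vaccine A wins every age group but the two-dose vaccine wins overall — Vaccine A's recipients skew toward the low-rate 65-plus group.)

the two-dose vaccine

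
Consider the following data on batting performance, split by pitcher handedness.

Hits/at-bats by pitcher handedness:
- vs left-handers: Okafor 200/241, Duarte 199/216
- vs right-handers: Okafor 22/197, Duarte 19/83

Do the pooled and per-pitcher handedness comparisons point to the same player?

Yes

Vs left-handers: Okafor 200/241 = 83.0%, Duarte 199/216 = 92.1% → Duarte
Vs right-handers: Okafor 22/197 = 11.2%, Duarte 19/83 = 22.9% → Duarte
Overall: Okafor 222/438 = 50.7%, Duarte 218/299 = 72.9% → Duarte
Duarte wins overall and in every pitcher group — no reversal.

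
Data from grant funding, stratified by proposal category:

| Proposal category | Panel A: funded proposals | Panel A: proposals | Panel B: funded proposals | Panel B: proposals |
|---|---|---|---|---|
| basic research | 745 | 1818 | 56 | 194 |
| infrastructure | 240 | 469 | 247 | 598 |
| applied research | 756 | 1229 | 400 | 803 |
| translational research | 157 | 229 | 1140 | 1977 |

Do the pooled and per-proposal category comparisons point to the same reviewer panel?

No

Basic research: Panel A 745/1818 = 41.0%, Panel B 56/194 = 28.9% → Panel A
Infrastructure: Panel A 240/469 = 51.2%, Panel B 247/598 = 41.3% → Panel A
Applied research: Panel A 756/1229 = 61.5%, Panel B 400/803 = 49.8% → Panel A
Translational research: Panel A 157/229 = 68.6%, Panel B 1140/1977 = 57.7% → Panel A
Overall: Panel A 1898/3745 = 50.7%, Panel B 1843/3572 = 51.6% → Panel B
Panel A wins each proposal group but Panel B wins overall — the comparison reverses. Panel A's proposals skew toward basic research, which has a lower base rate.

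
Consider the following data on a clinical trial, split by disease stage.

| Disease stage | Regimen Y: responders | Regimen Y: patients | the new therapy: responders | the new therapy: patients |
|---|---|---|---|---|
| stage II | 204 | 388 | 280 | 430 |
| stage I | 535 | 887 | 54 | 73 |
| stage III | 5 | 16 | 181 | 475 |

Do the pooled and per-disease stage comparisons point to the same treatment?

No

Stage II: Regimen Y 204/388 = 52.6%, the new therapy 280/430 = 65.1% → the new therapy
Stage I: Regimen Y 535/887 = 60.3%, the new therapy 54/73 = 74.0% → the new therapy
Stage III: Regimen Y 5/16 = 31.2%, the new therapy 181/475 = 38.1% → the new therapy
Overall: Regimen Y 744/1291 = 57.6%, the new therapy 515/978 = 52.7% → Regimen Y
The new therapy wins each disease group but Regimen Y wins overall — the comparison reverses. The new therapy's patients skew toward stage III, which has a lower base rate.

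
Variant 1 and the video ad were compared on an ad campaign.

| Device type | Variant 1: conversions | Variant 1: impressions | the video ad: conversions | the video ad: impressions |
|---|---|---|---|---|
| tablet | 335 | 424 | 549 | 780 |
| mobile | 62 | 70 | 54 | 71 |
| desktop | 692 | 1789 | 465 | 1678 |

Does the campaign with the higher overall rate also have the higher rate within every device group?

Tablet: Variant 1 335/424 = 79.0%, the video ad 549/780 = 70.4% → Variant 1
Mobile: Variant 1 62/70 = 88.6%, the video ad 54/71 = 76.1% → Variant 1
Desktop: Variant 1 692/1789 = 38.7%, the video ad 465/1678 = 27.7% → Variant 1
Overall: Variant 1 1089/2283 = 47.7%, the video ad 1068/2529 = 42.2% → Variant 1
Variant 1 wins overall and in every device group — no reversal.

Yes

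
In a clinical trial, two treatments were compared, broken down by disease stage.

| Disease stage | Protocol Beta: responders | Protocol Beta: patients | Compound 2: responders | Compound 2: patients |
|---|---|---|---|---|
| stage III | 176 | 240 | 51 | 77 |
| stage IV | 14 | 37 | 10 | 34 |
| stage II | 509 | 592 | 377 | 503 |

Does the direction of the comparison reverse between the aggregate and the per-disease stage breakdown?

Stage III: Protocol Beta 176/240 = 73.3%, Compound 2 51/77 = 66.2% → Protocol Beta
Stage IV: Protocol Beta 14/37 = 37.8%, Compound 2 10/34 = 29.4% → Protocol Beta
Stage II: Protocol Beta 509/592 = 86.0%, Compound 2 377/503 = 75.0% → Protocol Beta
Overall: Protocol Beta 699/869 = 80.4%, Compound 2 438/614 = 71.3% → Protocol Beta
Protocol Beta wins overall and in every disease group — no reversal.

No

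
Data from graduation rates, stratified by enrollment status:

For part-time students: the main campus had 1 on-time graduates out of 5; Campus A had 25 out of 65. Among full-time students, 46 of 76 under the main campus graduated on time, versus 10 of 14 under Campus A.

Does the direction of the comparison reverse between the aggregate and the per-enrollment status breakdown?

Part-time: the main campus 1/5 = 20.0%, Campus A 25/65 = 38.5% → Campus A
Full-time: the main campus 46/76 = 60.5%, Campus A 10/14 = 71.4% → Campus A
Overall: the main campus 47/81 = 58.0%, Campus A 35/79 = 44.3% → the main campus
Campus A wins each enrollment group but the main campus wins overall — the comparison reverses. Campus A's students skew toward part-time, which has a lower base rate.

Yes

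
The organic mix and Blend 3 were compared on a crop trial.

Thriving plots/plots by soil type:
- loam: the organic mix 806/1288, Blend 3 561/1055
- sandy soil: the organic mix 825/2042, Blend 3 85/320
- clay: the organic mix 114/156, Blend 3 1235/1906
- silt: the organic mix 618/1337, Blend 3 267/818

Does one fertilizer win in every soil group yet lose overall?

Yes

Loam: the organic mix 806/1288 = 62.6%, Blend 3 561/1055 = 53.2% → the organic mix
Sandy soil: the organic mix 825/2042 = 40.4%, Blend 3 85/320 = 26.6% → the organic mix
Clay: the organic mix 114/156 = 73.1%, Blend 3 1235/1906 = 64.8% → the organic mix
Silt: the organic mix 618/1337 = 46.2%, Blend 3 267/818 = 32.6% → the organic mix
Overall: the organic mix 2363/4823 = 49.0%, Blend 3 2148/4099 = 52.4% → Blend 3
The organic mix wins each soil group but Blend 3 wins overall — the comparison reverses. The organic mix's plots skew toward sandy soil, which has a lower base rate.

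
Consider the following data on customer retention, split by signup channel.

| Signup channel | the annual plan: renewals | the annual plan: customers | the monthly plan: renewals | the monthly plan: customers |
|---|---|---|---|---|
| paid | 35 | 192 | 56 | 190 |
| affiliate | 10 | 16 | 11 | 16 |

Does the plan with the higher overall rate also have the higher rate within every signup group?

Yes

Paid: the annual plan 35/192 = 18.2%, the monthly plan 56/190 = 29.5% → the monthly plan
Affiliate: the annual plan 10/16 = 62.5%, the monthly plan 11/16 = 68.8% → the monthly plan
Overall: the annual plan 45/208 = 21.6%, the monthly plan 67/206 = 32.5% → the monthly plan
The monthly plan wins overall and in every signup group — no reversal.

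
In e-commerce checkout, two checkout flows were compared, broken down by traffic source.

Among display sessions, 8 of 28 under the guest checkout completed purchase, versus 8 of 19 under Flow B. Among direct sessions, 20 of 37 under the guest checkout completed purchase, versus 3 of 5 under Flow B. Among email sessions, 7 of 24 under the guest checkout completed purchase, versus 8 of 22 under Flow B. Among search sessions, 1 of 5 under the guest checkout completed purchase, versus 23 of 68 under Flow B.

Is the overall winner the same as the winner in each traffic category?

No

Display: the guest checkout 8/28 = 28.6%, Flow B 8/19 = 42.1% → Flow B
Direct: the guest checkout 20/37 = 54.1%, Flow B 3/5 = 60.0% → Flow B
Email: the guest checkout 7/24 = 29.2%, Flow B 8/22 = 36.4% → Flow B
Search: the guest checkout 1/5 = 20.0%, Flow B 23/68 = 33.8% → Flow B
Overall: the guest checkout 36/94 = 38.3%, Flow B 42/114 = 36.8% → the guest checkout
Flow B wins each traffic group but the guest checkout wins overall — the comparison reverses. Flow B's sessions skew toward search, which has a lower base rate.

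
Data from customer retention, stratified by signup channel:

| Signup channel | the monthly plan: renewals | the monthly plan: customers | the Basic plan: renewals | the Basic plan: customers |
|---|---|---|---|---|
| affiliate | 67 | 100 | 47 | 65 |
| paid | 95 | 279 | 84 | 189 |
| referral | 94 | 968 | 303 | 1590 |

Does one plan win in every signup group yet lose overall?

Affiliate: the monthly plan 67/100 = 67.0%, the Basic plan 47/65 = 72.3% → the Basic plan
Paid: the monthly plan 95/279 = 34.1%, the Basic plan 84/189 = 44.4% → the Basic plan
Referral: the monthly plan 94/968 = 9.7%, the Basic plan 303/1590 = 19.1% → the Basic plan
Overall: the monthly plan 256/1347 = 19.0%, the Basic plan 434/1844 = 23.5% → the Basic plan
The Basic plan wins overall and in every signup group — no reversal.

No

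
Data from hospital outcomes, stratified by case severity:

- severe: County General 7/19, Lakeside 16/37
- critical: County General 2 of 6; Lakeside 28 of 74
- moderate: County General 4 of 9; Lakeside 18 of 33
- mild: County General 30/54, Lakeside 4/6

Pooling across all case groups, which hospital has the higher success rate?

County General

Severe: County General 7/19 = 36.8%, Lakeside 16/37 = 43.2% → Lakeside
Critical: County General 2/6 = 33.3%, Lakeside 28/74 = 37.8% → Lakeside
Moderate: County General 4/9 = 44.4%, Lakeside 18/33 = 54.5% → Lakeside
Mild: County General 30/54 = 55.6%, Lakeside 4/6 = 66.7% → Lakeside
Overall: County General 43/88 = 48.9%, Lakeside 66/150 = 44.0% → County General
(Lakeside wins every case group but County General wins overall — Lakeside's patients skew toward the low-rate critical group.)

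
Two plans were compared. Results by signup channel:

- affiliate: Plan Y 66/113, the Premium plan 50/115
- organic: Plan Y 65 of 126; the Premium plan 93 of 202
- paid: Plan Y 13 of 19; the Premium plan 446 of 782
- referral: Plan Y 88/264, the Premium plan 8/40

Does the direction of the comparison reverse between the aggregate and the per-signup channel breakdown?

Yes

Affiliate: Plan Y 66/113 = 58.4%, the Premium plan 50/115 = 43.5% → Plan Y
Organic: Plan Y 65/126 = 51.6%, the Premium plan 93/202 = 46.0% → Plan Y
Paid: Plan Y 13/19 = 68.4%, the Premium plan 446/782 = 57.0% → Plan Y
Referral: Plan Y 88/264 = 33.3%, the Premium plan 8/40 = 20.0% → Plan Y
Overall: Plan Y 232/522 = 44.4%, the Premium plan 597/1139 = 52.4% → the Premium plan
Plan Y wins each signup group but the Premium plan wins overall — the comparison reverses. Plan Y's customers skew toward referral, which has a lower base rate.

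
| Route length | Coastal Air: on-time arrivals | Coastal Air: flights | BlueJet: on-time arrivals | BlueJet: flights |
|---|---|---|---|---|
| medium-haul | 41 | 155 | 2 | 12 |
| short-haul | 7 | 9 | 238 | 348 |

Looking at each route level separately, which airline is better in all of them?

Coastal Air

Medium-haul: Coastal Air 41/155 = 26.5%, BlueJet 2/12 = 16.7% → Coastal Air
Short-haul: Coastal Air 7/9 = 77.8%, BlueJet 238/348 = 68.4% → Coastal Air
Coastal Air has the higher rate in both groups.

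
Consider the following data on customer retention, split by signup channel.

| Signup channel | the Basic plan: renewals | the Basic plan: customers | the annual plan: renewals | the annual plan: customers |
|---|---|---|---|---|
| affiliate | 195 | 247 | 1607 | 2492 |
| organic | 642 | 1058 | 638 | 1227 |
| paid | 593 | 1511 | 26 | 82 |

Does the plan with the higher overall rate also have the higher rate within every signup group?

Affiliate: the Basic plan 195/247 = 78.9%, the annual plan 1607/2492 = 64.5% → the Basic plan
Organic: the Basic plan 642/1058 = 60.7%, the annual plan 638/1227 = 52.0% → the Basic plan
Paid: the Basic plan 593/1511 = 39.2%, the annual plan 26/82 = 31.7% → the Basic plan
Overall: the Basic plan 1430/2816 = 50.8%, the annual plan 2271/3801 = 59.7% → the annual plan
The Basic plan wins each signup group but the annual plan wins overall — the comparison reverses. The Basic plan's customers skew toward paid, which has a lower base rate.

No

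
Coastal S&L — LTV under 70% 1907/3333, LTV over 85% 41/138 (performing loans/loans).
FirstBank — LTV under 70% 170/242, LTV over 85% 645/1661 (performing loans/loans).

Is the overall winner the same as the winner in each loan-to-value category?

LTV under 70%: Coastal S&L 1907/3333 = 57.2%, FirstBank 170/242 = 70.2% → FirstBank
LTV over 85%: Coastal S&L 41/138 = 29.7%, FirstBank 645/1661 = 38.8% → FirstBank
Overall: Coastal S&L 1948/3471 = 56.1%, FirstBank 815/1903 = 42.8% → Coastal S&L
FirstBank wins each loan-to-value group but Coastal S&L wins overall — the comparison reverses. FirstBank's loans skew toward LTV over 85%, which has a lower base rate.

No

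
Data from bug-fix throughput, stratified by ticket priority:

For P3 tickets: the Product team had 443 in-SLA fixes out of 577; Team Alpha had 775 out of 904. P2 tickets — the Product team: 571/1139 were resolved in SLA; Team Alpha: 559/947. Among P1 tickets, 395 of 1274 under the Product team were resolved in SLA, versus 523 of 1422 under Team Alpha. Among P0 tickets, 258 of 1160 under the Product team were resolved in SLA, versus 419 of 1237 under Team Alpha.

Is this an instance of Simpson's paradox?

P3: the Product team 443/577 = 76.8%, Team Alpha 775/904 = 85.7% → Team Alpha
P2: the Product team 571/1139 = 50.1%, Team Alpha 559/947 = 59.0% → Team Alpha
P1: the Product team 395/1274 = 31.0%, Team Alpha 523/1422 = 36.8% → Team Alpha
P0: the Product team 258/1160 = 22.2%, Team Alpha 419/1237 = 33.9% → Team Alpha
Overall: the Product team 1667/4150 = 40.2%, Team Alpha 2276/4510 = 50.5% → Team Alpha
Team Alpha wins overall and in every ticket group — no reversal.

No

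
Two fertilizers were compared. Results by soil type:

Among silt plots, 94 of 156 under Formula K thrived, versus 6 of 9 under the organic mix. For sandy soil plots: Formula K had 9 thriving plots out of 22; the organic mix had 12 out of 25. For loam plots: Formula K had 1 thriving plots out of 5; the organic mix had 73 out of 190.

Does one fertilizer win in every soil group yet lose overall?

Silt: Formula K 94/156 = 60.3%, the organic mix 6/9 = 66.7% → the organic mix
Sandy soil: Formula K 9/22 = 40.9%, the organic mix 12/25 = 48.0% → the organic mix
Loam: Formula K 1/5 = 20.0%, the organic mix 73/190 = 38.4% → the organic mix
Overall: Formula K 104/183 = 56.8%, the organic mix 91/224 = 40.6% → Formula K
The organic mix wins each soil group but Formula K wins overall — the comparison reverses. The organic mix's plots skew toward loam, which has a lower base rate.

Yes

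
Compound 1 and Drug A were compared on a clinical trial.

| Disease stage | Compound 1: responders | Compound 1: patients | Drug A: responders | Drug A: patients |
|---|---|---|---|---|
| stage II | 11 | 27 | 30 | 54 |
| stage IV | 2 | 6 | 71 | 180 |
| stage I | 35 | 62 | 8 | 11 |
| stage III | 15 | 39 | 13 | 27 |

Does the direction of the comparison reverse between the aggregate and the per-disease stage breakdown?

Stage II: Compound 1 11/27 = 40.7%, Drug A 30/54 = 55.6% → Drug A
Stage IV: Compound 1 2/6 = 33.3%, Drug A 71/180 = 39.4% → Drug A
Stage I: Compound 1 35/62 = 56.5%, Drug A 8/11 = 72.7% → Drug A
Stage III: Compound 1 15/39 = 38.5%, Drug A 13/27 = 48.1% → Drug A
Overall: Compound 1 63/134 = 47.0%, Drug A 122/272 = 44.9% → Compound 1
Drug A wins each disease group but Compound 1 wins overall — the comparison reverses. Drug A's patients skew toward stage IV, which has a lower base rate.

Yes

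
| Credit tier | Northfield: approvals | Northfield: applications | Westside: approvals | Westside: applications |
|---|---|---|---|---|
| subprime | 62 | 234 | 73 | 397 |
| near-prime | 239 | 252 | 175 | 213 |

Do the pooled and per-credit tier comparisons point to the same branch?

Yes

Subprime: Northfield 62/234 = 26.5%, Westside 73/397 = 18.4% → Northfield
Near-prime: Northfield 239/252 = 94.8%, Westside 175/213 = 82.2% → Northfield
Overall: Northfield 301/486 = 61.9%, Westside 248/610 = 40.7% → Northfield
Northfield wins overall and in every credit group — no reversal.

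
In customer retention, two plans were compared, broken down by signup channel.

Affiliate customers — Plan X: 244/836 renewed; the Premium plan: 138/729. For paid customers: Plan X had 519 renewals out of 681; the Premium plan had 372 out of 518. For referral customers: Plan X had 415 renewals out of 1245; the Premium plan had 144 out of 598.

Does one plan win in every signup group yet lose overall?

No

Affiliate: Plan X 244/836 = 29.2%, the Premium plan 138/729 = 18.9% → Plan X
Paid: Plan X 519/681 = 76.2%, the Premium plan 372/518 = 71.8% → Plan X
Referral: Plan X 415/1245 = 33.3%, the Premium plan 144/598 = 24.1% → Plan X
Overall: Plan X 1178/2762 = 42.7%, the Premium plan 654/1845 = 35.4% → Plan X
Plan X wins overall and in every signup group — no reversal.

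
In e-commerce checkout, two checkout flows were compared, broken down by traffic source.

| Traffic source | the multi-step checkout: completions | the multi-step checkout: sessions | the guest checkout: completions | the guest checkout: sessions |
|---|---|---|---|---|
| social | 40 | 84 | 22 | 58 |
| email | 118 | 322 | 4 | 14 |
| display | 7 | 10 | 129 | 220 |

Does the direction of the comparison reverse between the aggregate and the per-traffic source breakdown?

Yes

Social: the multi-step checkout 40/84 = 47.6%, the guest checkout 22/58 = 37.9% → the multi-step checkout
Email: the multi-step checkout 118/322 = 36.6%, the guest checkout 4/14 = 28.6% → the multi-step checkout
Display: the multi-step checkout 7/10 = 70.0%, the guest checkout 129/220 = 58.6% → the multi-step checkout
Overall: the multi-step checkout 165/416 = 39.7%, the guest checkout 155/292 = 53.1% → the guest checkout
The multi-step checkout wins each traffic group but the guest checkout wins overall — the comparison reverses. The multi-step checkout's sessions skew toward email, which has a lower base rate.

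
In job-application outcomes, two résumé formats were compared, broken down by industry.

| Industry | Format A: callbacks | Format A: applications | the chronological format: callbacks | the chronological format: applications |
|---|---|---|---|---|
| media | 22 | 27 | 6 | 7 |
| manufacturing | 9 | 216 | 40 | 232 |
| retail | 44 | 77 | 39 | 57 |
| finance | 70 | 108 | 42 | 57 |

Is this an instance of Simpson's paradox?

Media: Format A 22/27 = 81.5%, the chronological format 6/7 = 85.7% → the chronological format
Manufacturing: Format A 9/216 = 4.2%, the chronological format 40/232 = 17.2% → the chronological format
Retail: Format A 44/77 = 57.1%, the chronological format 39/57 = 68.4% → the chronological format
Finance: Format A 70/108 = 64.8%, the chronological format 42/57 = 73.7% → the chronological format
Overall: Format A 145/428 = 33.9%, the chronological format 127/353 = 36.0% → the chronological format
The chronological format wins overall and in every industry group — no reversal.

No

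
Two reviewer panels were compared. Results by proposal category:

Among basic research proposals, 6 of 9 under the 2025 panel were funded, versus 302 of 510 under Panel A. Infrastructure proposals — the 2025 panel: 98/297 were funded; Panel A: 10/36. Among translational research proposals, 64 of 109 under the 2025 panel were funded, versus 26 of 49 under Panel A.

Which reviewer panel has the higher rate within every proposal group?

the 2025 panel

Basic research: the 2025 panel 6/9 = 66.7%, Panel A 302/510 = 59.2% → the 2025 panel
Infrastructure: the 2025 panel 98/297 = 33.0%, Panel A 10/36 = 27.8% → the 2025 panel
Translational research: the 2025 panel 64/109 = 58.7%, Panel A 26/49 = 53.1% → the 2025 panel
The 2025 panel has the higher rate in all 3 groups.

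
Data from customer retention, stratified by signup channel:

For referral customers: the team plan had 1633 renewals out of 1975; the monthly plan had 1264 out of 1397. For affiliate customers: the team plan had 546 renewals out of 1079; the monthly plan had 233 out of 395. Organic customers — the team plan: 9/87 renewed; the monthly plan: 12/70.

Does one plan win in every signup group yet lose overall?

Referral: the team plan 1633/1975 = 82.7%, the monthly plan 1264/1397 = 90.5% → the monthly plan
Affiliate: the team plan 546/1079 = 50.6%, the monthly plan 233/395 = 59.0% → the monthly plan
Organic: the team plan 9/87 = 10.3%, the monthly plan 12/70 = 17.1% → the monthly plan
Overall: the team plan 2188/3141 = 69.7%, the monthly plan 1509/1862 = 81.0% → the monthly plan
The monthly plan wins overall and in every signup group — no reversal.

No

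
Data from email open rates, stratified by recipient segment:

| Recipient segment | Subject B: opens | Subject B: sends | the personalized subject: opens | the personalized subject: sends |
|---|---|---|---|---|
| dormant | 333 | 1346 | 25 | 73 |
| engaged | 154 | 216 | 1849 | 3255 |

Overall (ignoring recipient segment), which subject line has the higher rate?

the personalized subject

Dormant: Subject B 333/1346 = 24.7%, the personalized subject 25/73 = 34.2% → the personalized subject
Engaged: Subject B 154/216 = 71.3%, the personalized subject 1849/3255 = 56.8% → Subject B
Overall: Subject B 487/1562 = 31.2%, the personalized subject 1874/3328 = 56.3% → the personalized subject
(Neither sweeps every recipient group, but the personalized subject has the higher pooled rate.)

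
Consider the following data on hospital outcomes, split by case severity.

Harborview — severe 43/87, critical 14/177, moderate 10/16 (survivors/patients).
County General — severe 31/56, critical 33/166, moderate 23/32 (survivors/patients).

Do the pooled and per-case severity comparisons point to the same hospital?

Severe: Harborview 43/87 = 49.4%, County General 31/56 = 55.4% → County General
Critical: Harborview 14/177 = 7.9%, County General 33/166 = 19.9% → County General
Moderate: Harborview 10/16 = 62.5%, County General 23/32 = 71.9% → County General
Overall: Harborview 67/280 = 23.9%, County General 87/254 = 34.3% → County General
County General wins overall and in every case group — no reversal.

Yes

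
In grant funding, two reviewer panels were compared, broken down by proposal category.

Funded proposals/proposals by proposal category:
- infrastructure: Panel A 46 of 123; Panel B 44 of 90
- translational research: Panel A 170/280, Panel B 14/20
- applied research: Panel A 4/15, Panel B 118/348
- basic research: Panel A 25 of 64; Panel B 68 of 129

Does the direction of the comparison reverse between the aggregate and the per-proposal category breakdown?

Yes

Infrastructure: Panel A 46/123 = 37.4%, Panel B 44/90 = 48.9% → Panel B
Translational research: Panel A 170/280 = 60.7%, Panel B 14/20 = 70.0% → Panel B
Applied research: Panel A 4/15 = 26.7%, Panel B 118/348 = 33.9% → Panel B
Basic research: Panel A 25/64 = 39.1%, Panel B 68/129 = 52.7% → Panel B
Overall: Panel A 245/482 = 50.8%, Panel B 244/587 = 41.6% → Panel A
Panel B wins each proposal group but Panel A wins overall — the comparison reverses. Panel B's proposals skew toward applied research, which has a lower base rate.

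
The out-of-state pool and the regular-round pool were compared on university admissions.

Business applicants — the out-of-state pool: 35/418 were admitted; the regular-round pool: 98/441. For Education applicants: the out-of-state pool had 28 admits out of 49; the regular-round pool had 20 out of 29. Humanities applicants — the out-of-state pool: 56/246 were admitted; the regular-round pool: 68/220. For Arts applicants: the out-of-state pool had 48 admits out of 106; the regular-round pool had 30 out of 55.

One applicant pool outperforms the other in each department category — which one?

the regular-round pool

Business: the out-of-state pool 35/418 = 8.4%, the regular-round pool 98/441 = 22.2% → the regular-round pool
Education: the out-of-state pool 28/49 = 57.1%, the regular-round pool 20/29 = 69.0% → the regular-round pool
Humanities: the out-of-state pool 56/246 = 22.8%, the regular-round pool 68/220 = 30.9% → the regular-round pool
Arts: the out-of-state pool 48/106 = 45.3%, the regular-round pool 30/55 = 54.5% → the regular-round pool
The regular-round pool has the higher rate in all 4 groups.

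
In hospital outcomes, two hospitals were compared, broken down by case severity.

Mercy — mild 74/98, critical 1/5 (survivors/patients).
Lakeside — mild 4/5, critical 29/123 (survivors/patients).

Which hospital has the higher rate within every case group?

Lakeside

Mild: Mercy 74/98 = 75.5%, Lakeside 4/5 = 80.0% → Lakeside
Critical: Mercy 1/5 = 20.0%, Lakeside 29/123 = 23.6% → Lakeside
Lakeside has the higher rate in both groups.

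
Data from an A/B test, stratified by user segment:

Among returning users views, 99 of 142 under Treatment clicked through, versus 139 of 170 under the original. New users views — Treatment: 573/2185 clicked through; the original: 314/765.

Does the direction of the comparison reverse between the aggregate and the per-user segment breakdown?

No

Returning users: Treatment 99/142 = 69.7%, the original 139/170 = 81.8% → the original
New users: Treatment 573/2185 = 26.2%, the original 314/765 = 41.0% → the original
Overall: Treatment 672/2327 = 28.9%, the original 453/935 = 48.4% → the original
The original wins overall and in every user group — no reversal.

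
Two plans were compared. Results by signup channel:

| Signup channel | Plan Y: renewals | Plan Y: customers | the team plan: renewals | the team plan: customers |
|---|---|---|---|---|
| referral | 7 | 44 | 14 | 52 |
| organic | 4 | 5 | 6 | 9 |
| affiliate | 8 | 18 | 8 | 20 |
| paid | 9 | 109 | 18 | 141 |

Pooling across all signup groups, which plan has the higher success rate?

the team plan

Referral: Plan Y 7/44 = 15.9%, the team plan 14/52 = 26.9% → the team plan
Organic: Plan Y 4/5 = 80.0%, the team plan 6/9 = 66.7% → Plan Y
Affiliate: Plan Y 8/18 = 44.4%, the team plan 8/20 = 40.0% → Plan Y
Paid: Plan Y 9/109 = 8.3%, the team plan 18/141 = 12.8% → the team plan
Overall: Plan Y 28/176 = 15.9%, the team plan 46/222 = 20.7% → the team plan
(Neither sweeps every signup group, but the team plan has the higher pooled rate.)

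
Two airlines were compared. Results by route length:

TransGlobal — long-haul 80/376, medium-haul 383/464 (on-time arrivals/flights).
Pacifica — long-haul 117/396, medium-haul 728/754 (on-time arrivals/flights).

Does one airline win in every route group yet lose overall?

Long-haul: TransGlobal 80/376 = 21.3%, Pacifica 117/396 = 29.5% → Pacifica
Medium-haul: TransGlobal 383/464 = 82.5%, Pacifica 728/754 = 96.6% → Pacifica
Overall: TransGlobal 463/840 = 55.1%, Pacifica 845/1150 = 73.5% → Pacifica
Pacifica wins overall and in every route group — no reversal.

No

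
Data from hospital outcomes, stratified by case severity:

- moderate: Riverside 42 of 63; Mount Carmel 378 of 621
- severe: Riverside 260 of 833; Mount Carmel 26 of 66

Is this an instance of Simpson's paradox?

No

Moderate: Riverside 42/63 = 66.7%, Mount Carmel 378/621 = 60.9% → Riverside
Severe: Riverside 260/833 = 31.2%, Mount Carmel 26/66 = 39.4% → Mount Carmel
Overall: Riverside 302/896 = 33.7%, Mount Carmel 404/687 = 58.8% → Mount Carmel
Neither sweeps: Riverside wins 1 of 2 groups, Mount Carmel wins 1. Mount Carmel wins overall but not every group — no Simpson reversal.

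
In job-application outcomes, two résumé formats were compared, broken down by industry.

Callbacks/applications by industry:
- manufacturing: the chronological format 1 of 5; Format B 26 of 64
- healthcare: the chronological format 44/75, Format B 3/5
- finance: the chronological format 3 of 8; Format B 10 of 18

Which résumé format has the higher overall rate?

Manufacturing: the chronological format 1/5 = 20.0%, Format B 26/64 = 40.6% → Format B
Healthcare: the chronological format 44/75 = 58.7%, Format B 3/5 = 60.0% → Format B
Finance: the chronological format 3/8 = 37.5%, Format B 10/18 = 55.6% → Format B
Overall: the chronological format 48/88 = 54.5%, Format B 39/87 = 44.8% → the chronological format
(Format B wins every industry group but the chronological format wins overall — Format B's applications skew toward the low-rate manufacturing group.)

the chronological format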